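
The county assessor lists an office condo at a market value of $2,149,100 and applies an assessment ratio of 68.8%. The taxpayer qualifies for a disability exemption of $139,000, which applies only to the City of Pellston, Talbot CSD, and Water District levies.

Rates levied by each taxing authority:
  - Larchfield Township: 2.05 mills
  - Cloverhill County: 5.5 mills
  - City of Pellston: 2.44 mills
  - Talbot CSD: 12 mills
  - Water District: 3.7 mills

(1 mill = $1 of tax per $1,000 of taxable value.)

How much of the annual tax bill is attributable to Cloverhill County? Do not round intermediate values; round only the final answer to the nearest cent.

$8,132.19

Assessed value = $2,149,100 × 0.688 = $1,478,580.8
Cloverhill County taxable value = $1,478,580.8 (exemption does not apply)
Cloverhill County levy = $1,478,580.8 × 0.0055 = $8,132.1944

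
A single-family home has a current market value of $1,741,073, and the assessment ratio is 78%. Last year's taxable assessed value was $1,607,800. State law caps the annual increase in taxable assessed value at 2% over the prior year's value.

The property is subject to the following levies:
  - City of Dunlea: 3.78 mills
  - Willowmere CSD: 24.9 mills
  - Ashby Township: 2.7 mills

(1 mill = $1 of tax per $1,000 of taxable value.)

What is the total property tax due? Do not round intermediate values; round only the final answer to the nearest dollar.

Uncapped assessed value = $1,741,073 × 0.78 = $1,358,036.94
Cap limit = $1,607,800 × 1.02 = $1,639,956
Taxable assessed value = min($1,358,036.94, $1,639,956) = $1,358,036.94 (cap does not bind)
City of Dunlea: $1,358,036.94 × 0.00378 = $5,133.3796332
Willowmere CSD: $1,358,036.94 × 0.0249 = $33,815.119806
Ashby Township: $1,358,036.94 × 0.0027 = $3,666.699738
Total = $42,615.1991772

$42,615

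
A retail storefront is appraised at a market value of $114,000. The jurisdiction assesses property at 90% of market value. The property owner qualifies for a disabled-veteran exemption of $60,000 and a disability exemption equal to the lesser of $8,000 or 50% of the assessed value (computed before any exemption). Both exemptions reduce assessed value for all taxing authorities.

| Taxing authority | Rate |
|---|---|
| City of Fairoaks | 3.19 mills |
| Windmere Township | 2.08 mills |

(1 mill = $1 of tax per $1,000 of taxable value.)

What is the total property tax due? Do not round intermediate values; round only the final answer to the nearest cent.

Assessed value = $114,000 × 0.9 = $102,600
Disability exemption = min($8,000, 50% × $102,600) = min($8,000, $51,300) = $8,000 (dollar cap binds)
Taxable value = $102,600 − $60,000 − $8,000 = $34,600
City of Fairoaks: $34,600 × 0.00319 = $110.374
Windmere Township: $34,600 × 0.00208 = $71.968
Total = $182.342

$182.34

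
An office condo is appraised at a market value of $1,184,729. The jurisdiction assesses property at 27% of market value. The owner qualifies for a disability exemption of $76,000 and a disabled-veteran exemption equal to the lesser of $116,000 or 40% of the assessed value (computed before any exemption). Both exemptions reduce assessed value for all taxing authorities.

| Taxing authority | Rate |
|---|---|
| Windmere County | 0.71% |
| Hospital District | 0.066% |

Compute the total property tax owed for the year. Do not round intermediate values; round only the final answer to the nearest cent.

Assessed value = $1,184,729 × 0.27 = $319,876.83
Disabled-veteran exemption = min($116,000, 40% × $319,876.83) = min($116,000, $127,950.732) = $116,000 (dollar cap binds)
Taxable value = $319,876.83 − $76,000 − $116,000 = $127,876.83
Windmere County: $127,876.83 × 0.0071 = $907.925493
Hospital District: $127,876.83 × 0.00066 = $84.3987078
Total = $992.3242008

$992.32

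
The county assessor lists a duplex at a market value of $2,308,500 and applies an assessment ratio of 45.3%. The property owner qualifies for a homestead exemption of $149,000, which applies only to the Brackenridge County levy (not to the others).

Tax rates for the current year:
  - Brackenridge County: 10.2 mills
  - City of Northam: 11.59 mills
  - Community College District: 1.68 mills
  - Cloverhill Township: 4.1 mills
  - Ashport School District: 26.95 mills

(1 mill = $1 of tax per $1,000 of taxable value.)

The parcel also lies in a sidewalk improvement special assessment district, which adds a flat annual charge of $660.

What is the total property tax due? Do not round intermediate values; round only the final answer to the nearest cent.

Assessed value = $2,308,500 × 0.453 = $1,045,750.5
Brackenridge County: ($1,045,750.5 − $149,000) × 0.0102 = $896,750.5 × 0.0102 = $9,146.8551
City of Northam: $1,045,750.5 × 0.01159 = $12,120.248295
Community College District: $1,045,750.5 × 0.00168 = $1,756.86084
Cloverhill Township: $1,045,750.5 × 0.0041 = $4,287.57705
Ashport School District: $1,045,750.5 × 0.02695 = $28,182.975975
Levies subtotal = $55,494.51726
Total = $55,494.51726 + $660 = $56,154.51726

$56,154.52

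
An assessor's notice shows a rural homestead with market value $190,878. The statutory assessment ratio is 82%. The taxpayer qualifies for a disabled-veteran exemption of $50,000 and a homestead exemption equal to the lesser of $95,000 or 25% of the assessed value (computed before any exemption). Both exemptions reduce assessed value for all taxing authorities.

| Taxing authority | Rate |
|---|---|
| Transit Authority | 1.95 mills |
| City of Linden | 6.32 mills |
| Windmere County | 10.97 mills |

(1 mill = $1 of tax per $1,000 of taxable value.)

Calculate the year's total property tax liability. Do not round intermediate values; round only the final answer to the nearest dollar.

$1,297

Assessed value = $190,878 × 0.82 = $156,519.96
Homestead exemption = min($95,000, 25% × $156,519.96) = min($95,000, $39,129.99) = $39,129.99 (percentage binds)
Taxable value = $156,519.96 − $50,000 − $39,129.99 = $67,389.97
Transit Authority: $67,389.97 × 0.00195 = $131.4104415
City of Linden: $67,389.97 × 0.00632 = $425.9046104
Windmere County: $67,389.97 × 0.01097 = $739.2679709
Total = $1,296.5830228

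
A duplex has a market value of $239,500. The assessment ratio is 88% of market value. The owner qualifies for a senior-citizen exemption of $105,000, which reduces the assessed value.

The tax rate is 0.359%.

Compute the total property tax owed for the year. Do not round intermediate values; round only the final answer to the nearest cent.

$379.68

Assessed value = $239,500 × 0.88 = $210,760
Taxable value = $210,760 − $105,000 = $105,760
Tax = $105,760 × 0.00359 = $379.6784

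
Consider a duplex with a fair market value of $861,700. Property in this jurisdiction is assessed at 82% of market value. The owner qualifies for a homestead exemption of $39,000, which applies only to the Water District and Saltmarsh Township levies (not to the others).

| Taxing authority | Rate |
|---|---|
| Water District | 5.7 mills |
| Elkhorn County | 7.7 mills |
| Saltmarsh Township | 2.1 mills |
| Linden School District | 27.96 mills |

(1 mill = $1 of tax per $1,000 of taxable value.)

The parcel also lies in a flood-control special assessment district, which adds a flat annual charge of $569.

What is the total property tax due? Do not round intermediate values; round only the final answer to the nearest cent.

$30,973.38

Assessed value = $861,700 × 0.82 = $706,594
Water District: ($706,594 − $39,000) × 0.0057 = $667,594 × 0.0057 = $3,805.2858
Elkhorn County: $706,594 × 0.0077 = $5,440.7738
Saltmarsh Township: ($706,594 − $39,000) × 0.0021 = $667,594 × 0.0021 = $1,401.9474
Linden School District: $706,594 × 0.02796 = $19,756.36824
Levies subtotal = $30,404.37524
Total = $30,404.37524 + $569 = $30,973.37524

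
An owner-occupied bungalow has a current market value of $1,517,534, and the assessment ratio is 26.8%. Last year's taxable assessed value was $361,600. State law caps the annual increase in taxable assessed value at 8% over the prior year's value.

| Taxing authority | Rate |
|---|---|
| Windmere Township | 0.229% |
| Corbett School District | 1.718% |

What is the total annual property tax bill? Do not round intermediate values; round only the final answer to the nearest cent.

$7,603.58

Uncapped assessed value = $1,517,534 × 0.268 = $406,699.112
Cap limit = $361,600 × 1.08 = $390,528
Taxable assessed value = min($406,699.112, $390,528) = $390,528 (cap binds)
Windmere Township: $390,528 × 0.00229 = $894.30912
Corbett School District: $390,528 × 0.01718 = $6,709.27104
Total = $7,603.58016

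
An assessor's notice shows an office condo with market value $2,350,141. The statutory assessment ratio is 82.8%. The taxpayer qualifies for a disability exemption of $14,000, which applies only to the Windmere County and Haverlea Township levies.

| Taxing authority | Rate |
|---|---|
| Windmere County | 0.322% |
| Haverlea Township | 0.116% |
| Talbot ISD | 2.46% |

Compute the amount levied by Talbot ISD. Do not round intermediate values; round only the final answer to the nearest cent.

$47,869.55

Assessed value = $2,350,141 × 0.828 = $1,945,916.748
Talbot ISD taxable value = $1,945,916.748 (exemption does not apply)
Talbot ISD levy = $1,945,916.748 × 0.0246 = $47,869.5520008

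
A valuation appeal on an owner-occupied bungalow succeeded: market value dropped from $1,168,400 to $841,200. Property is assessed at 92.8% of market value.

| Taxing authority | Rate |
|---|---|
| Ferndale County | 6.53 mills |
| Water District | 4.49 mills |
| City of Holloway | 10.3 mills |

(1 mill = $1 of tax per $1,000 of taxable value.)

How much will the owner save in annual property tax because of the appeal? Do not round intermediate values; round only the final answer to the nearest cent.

Old assessed value = $1,168,400 × 0.928 = $1,084,275.2
New assessed value = $841,200 × 0.928 = $780,633.6
Combined rate = 0.00653 + 0.00449 + 0.0103 = 0.02132
Old tax = $1,084,275.2 × 0.02132 = $23,116.747264
New tax = $780,633.6 × 0.02132 = $16,643.108352
Reduction = $23,116.747264 − $16,643.108352 = $6,473.638912

$6,473.64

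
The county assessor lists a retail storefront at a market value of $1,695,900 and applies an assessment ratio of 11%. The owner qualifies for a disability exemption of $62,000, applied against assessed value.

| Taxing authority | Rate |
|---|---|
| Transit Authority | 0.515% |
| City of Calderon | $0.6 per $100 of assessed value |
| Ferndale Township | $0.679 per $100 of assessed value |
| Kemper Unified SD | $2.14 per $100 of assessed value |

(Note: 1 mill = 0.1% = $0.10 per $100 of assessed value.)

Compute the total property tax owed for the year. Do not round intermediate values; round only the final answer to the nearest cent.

Assessed value = $1,695,900 × 0.11 = $186,549
Taxable value = $186,549 − $62,000 = $124,549
Transit Authority: $124,549 × 0.00515 = $641.42735
City of Calderon: $124,549 × 0.006 = $747.294
Ferndale Township: $124,549 × 0.00679 = $845.68771
Kemper Unified SD: $124,549 × 0.0214 = $2,665.3486
Total = $4,899.75766

$4,899.76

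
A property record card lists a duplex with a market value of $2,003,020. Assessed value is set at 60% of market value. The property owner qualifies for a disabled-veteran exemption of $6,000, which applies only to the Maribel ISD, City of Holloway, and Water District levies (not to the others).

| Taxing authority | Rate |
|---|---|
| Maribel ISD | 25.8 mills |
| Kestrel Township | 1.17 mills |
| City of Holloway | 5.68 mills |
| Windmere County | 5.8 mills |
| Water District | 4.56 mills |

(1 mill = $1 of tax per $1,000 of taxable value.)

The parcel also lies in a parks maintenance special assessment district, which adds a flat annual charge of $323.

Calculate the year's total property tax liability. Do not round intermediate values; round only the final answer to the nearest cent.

$51,796.69

Assessed value = $2,003,020 × 0.6 = $1,201,812
Maribel ISD: ($1,201,812 − $6,000) × 0.0258 = $1,195,812 × 0.0258 = $30,851.9496
Kestrel Township: $1,201,812 × 0.00117 = $1,406.12004
City of Holloway: ($1,201,812 − $6,000) × 0.00568 = $1,195,812 × 0.00568 = $6,792.21216
Windmere County: $1,201,812 × 0.0058 = $6,970.5096
Water District: ($1,201,812 − $6,000) × 0.00456 = $1,195,812 × 0.00456 = $5,452.90272
Levies subtotal = $51,473.69412
Total = $51,473.69412 + $323 = $51,796.69412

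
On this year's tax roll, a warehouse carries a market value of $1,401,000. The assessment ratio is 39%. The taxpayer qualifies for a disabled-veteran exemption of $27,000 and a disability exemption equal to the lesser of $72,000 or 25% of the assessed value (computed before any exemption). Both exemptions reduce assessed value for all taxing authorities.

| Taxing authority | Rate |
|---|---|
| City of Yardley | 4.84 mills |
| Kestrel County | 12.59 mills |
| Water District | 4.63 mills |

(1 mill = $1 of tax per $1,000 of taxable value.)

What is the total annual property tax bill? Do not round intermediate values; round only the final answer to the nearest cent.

$9,869.42

Assessed value = $1,401,000 × 0.39 = $546,390
Disability exemption = min($72,000, 25% × $546,390) = min($72,000, $136,597.5) = $72,000 (dollar cap binds)
Taxable value = $546,390 − $27,000 − $72,000 = $447,390
City of Yardley: $447,390 × 0.00484 = $2,165.3676
Kestrel County: $447,390 × 0.01259 = $5,632.6401
Water District: $447,390 × 0.00463 = $2,071.4157
Total = $9,869.4234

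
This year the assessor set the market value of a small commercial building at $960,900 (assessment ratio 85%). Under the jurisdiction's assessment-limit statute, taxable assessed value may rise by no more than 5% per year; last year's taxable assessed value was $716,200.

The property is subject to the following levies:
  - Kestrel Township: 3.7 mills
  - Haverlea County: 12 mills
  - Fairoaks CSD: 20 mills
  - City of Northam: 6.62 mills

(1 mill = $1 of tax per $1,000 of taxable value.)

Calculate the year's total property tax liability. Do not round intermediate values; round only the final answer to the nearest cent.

Uncapped assessed value = $960,900 × 0.85 = $816,765
Cap limit = $716,200 × 1.05 = $752,010
Taxable assessed value = min($816,765, $752,010) = $752,010 (cap binds)
Kestrel Township: $752,010 × 0.0037 = $2,782.437
Haverlea County: $752,010 × 0.012 = $9,024.12
Fairoaks CSD: $752,010 × 0.02 = $15,040.2
City of Northam: $752,010 × 0.00662 = $4,978.3062
Total = $31,825.0632

$31,825.06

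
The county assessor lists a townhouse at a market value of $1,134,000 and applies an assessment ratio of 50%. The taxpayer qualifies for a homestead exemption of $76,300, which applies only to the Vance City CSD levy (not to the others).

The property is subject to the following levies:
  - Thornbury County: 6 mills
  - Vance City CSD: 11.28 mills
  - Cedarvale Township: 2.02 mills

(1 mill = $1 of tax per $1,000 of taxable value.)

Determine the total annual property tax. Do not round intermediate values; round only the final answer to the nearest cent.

$10,082.44

Assessed value = $1,134,000 × 0.5 = $567,000
Thornbury County: $567,000 × 0.006 = $3,402
Vance City CSD: ($567,000 − $76,300) × 0.01128 = $490,700 × 0.01128 = $5,535.096
Cedarvale Township: $567,000 × 0.00202 = $1,145.34
Total = $10,082.436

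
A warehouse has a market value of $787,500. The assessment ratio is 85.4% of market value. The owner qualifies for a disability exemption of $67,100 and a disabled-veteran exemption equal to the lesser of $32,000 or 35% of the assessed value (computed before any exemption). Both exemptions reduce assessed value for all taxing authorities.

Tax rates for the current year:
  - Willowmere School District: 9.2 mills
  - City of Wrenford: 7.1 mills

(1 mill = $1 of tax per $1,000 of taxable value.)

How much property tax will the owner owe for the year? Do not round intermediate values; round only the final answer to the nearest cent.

$9,346.83

Assessed value = $787,500 × 0.854 = $672,525
Disabled-veteran exemption = min($32,000, 35% × $672,525) = min($32,000, $235,383.75) = $32,000 (dollar cap binds)
Taxable value = $672,525 − $67,100 − $32,000 = $573,425
Willowmere School District: $573,425 × 0.0092 = $5,275.51
City of Wrenford: $573,425 × 0.0071 = $4,071.3175
Total = $9,346.8275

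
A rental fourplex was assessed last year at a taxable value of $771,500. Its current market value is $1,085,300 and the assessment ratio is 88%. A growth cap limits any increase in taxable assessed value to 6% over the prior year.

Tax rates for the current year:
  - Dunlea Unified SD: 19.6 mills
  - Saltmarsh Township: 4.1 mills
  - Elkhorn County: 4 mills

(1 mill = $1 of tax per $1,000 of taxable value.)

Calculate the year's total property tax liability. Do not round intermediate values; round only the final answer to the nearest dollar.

Uncapped assessed value = $1,085,300 × 0.88 = $955,064
Cap limit = $771,500 × 1.06 = $817,790
Taxable assessed value = min($955,064, $817,790) = $817,790 (cap binds)
Dunlea Unified SD: $817,790 × 0.0196 = $16,028.684
Saltmarsh Township: $817,790 × 0.0041 = $3,352.939
Elkhorn County: $817,790 × 0.004 = $3,271.16
Total = $22,652.783

$22,653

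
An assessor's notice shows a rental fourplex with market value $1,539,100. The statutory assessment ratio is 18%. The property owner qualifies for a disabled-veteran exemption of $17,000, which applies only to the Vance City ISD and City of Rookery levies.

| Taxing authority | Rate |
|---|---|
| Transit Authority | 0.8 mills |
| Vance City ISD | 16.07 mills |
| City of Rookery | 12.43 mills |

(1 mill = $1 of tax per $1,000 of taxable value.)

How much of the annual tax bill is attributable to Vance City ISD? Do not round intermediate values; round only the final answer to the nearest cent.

$4,178.81

Assessed value = $1,539,100 × 0.18 = $277,038
Vance City ISD taxable value = $277,038 − $17,000 = $260,038
Vance City ISD levy = $260,038 × 0.01607 = $4,178.81066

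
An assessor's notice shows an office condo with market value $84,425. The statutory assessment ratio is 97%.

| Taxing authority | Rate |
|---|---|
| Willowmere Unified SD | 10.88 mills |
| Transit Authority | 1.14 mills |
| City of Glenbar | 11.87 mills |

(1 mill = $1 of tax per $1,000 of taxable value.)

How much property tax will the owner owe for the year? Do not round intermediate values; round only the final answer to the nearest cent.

Assessed value = $84,425 × 0.97 = $81,892.25
Willowmere Unified SD: $81,892.25 × 0.01088 = $890.98768
Transit Authority: $81,892.25 × 0.00114 = $93.357165
City of Glenbar: $81,892.25 × 0.01187 = $972.0610075
Total = $890.98768 + $93.357165 + $972.0610075 = $1,956.4058525

$1,956.41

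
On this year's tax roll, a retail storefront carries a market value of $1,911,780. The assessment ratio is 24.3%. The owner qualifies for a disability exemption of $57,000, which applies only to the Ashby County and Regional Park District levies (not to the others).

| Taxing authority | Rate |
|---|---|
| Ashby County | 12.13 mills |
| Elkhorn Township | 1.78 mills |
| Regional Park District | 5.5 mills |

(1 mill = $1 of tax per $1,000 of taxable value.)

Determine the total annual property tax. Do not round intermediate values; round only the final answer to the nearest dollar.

$8,012

Assessed value = $1,911,780 × 0.243 = $464,562.54
Ashby County: ($464,562.54 − $57,000) × 0.01213 = $407,562.54 × 0.01213 = $4,943.7336102
Elkhorn Township: $464,562.54 × 0.00178 = $826.9213212
Regional Park District: ($464,562.54 − $57,000) × 0.0055 = $407,562.54 × 0.0055 = $2,241.59397
Total = $8,012.2489014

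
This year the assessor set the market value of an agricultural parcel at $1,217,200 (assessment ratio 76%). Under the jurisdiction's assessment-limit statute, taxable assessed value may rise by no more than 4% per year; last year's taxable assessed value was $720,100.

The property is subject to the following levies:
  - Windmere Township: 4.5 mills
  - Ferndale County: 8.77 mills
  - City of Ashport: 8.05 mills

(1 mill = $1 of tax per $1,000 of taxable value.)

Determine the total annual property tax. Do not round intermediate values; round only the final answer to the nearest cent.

Uncapped assessed value = $1,217,200 × 0.76 = $925,072
Cap limit = $720,100 × 1.04 = $748,904
Taxable assessed value = min($925,072, $748,904) = $748,904 (cap binds)
Windmere Township: $748,904 × 0.0045 = $3,370.068
Ferndale County: $748,904 × 0.00877 = $6,567.88808
City of Ashport: $748,904 × 0.00805 = $6,028.6772
Total = $15,966.63328

$15,966.63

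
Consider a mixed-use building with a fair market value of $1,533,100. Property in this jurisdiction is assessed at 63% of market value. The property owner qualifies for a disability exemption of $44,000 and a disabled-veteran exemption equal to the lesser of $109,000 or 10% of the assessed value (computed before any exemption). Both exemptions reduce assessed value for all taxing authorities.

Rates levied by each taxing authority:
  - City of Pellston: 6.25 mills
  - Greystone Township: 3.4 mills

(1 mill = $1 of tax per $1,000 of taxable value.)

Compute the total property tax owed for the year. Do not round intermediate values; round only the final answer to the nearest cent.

$7,963.83

Assessed value = $1,533,100 × 0.63 = $965,853
Disabled-veteran exemption = min($109,000, 10% × $965,853) = min($109,000, $96,585.3) = $96,585.3 (percentage binds)
Taxable value = $965,853 − $44,000 − $96,585.3 = $825,267.7
City of Pellston: $825,267.7 × 0.00625 = $5,157.923125
Greystone Township: $825,267.7 × 0.0034 = $2,805.91018
Total = $7,963.833305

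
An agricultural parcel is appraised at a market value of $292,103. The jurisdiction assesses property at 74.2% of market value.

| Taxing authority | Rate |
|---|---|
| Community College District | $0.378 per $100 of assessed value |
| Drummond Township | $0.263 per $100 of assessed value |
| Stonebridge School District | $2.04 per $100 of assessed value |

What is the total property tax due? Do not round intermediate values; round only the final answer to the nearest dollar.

Assessed value = $292,103 × 0.742 = $216,740.426
Community College District: $216,740.426 × 0.00378 = $819.27881028
Drummond Township: $216,740.426 × 0.00263 = $570.02732038
Stonebridge School District: $216,740.426 × 0.0204 = $4,421.5046904
Total = $819.27881028 + $570.02732038 + $4,421.5046904 = $5,810.81082106

$5,811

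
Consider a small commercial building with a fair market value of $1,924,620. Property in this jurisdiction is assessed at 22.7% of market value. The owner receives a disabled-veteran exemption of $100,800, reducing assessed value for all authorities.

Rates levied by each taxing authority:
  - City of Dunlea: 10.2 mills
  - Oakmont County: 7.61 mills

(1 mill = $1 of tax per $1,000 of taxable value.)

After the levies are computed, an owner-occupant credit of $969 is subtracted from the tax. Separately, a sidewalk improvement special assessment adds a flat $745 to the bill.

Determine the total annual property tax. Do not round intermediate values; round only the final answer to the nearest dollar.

$5,762

Assessed value = $1,924,620 × 0.227 = $436,888.74
Taxable value = $436,888.74 − $100,800 = $336,088.74
City of Dunlea: $336,088.74 × 0.0102 = $3,428.105148
Oakmont County: $336,088.74 × 0.00761 = $2,557.6353114
Levies subtotal = $5,985.7404594
After credit = $5,985.7404594 − $969 = $5,016.7404594
Total = $5,016.7404594 + $745 = $5,761.7404594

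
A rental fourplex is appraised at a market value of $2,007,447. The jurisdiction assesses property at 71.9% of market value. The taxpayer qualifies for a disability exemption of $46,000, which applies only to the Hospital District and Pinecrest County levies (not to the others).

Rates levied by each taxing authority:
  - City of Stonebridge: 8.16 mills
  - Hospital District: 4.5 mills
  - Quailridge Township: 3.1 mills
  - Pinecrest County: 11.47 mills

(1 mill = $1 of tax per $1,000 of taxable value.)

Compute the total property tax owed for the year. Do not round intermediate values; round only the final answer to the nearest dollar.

$38,568

Assessed value = $2,007,447 × 0.719 = $1,443,354.393
City of Stonebridge: $1,443,354.393 × 0.00816 = $11,777.77184688
Hospital District: ($1,443,354.393 − $46,000) × 0.0045 = $1,397,354.393 × 0.0045 = $6,288.0947685
Quailridge Township: $1,443,354.393 × 0.0031 = $4,474.3986183
Pinecrest County: ($1,443,354.393 − $46,000) × 0.01147 = $1,397,354.393 × 0.01147 = $16,027.65488771
Total = $38,567.92012139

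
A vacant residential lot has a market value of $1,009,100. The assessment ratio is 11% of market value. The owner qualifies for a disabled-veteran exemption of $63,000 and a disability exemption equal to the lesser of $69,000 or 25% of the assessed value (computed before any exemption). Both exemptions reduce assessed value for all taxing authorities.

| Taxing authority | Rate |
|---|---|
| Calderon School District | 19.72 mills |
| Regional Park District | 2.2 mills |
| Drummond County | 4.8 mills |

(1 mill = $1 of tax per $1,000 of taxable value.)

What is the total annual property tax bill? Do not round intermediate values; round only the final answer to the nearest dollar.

$541

Assessed value = $1,009,100 × 0.11 = $111,001
Disability exemption = min($69,000, 25% × $111,001) = min($69,000, $27,750.25) = $27,750.25 (percentage binds)
Taxable value = $111,001 − $63,000 − $27,750.25 = $20,250.75
Calderon School District: $20,250.75 × 0.01972 = $399.34479
Regional Park District: $20,250.75 × 0.0022 = $44.55165
Drummond County: $20,250.75 × 0.0048 = $97.2036
Total = $541.10004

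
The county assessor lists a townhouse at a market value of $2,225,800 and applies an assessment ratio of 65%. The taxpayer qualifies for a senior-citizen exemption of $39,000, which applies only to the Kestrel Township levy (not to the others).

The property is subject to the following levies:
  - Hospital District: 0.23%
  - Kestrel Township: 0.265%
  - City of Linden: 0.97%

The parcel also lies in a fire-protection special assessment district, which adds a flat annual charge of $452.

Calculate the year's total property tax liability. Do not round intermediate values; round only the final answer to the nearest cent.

$21,543.83

Assessed value = $2,225,800 × 0.65 = $1,446,770
Hospital District: $1,446,770 × 0.0023 = $3,327.571
Kestrel Township: ($1,446,770 − $39,000) × 0.00265 = $1,407,770 × 0.00265 = $3,730.5905
City of Linden: $1,446,770 × 0.0097 = $14,033.669
Levies subtotal = $21,091.8305
Total = $21,091.8305 + $452 = $21,543.8305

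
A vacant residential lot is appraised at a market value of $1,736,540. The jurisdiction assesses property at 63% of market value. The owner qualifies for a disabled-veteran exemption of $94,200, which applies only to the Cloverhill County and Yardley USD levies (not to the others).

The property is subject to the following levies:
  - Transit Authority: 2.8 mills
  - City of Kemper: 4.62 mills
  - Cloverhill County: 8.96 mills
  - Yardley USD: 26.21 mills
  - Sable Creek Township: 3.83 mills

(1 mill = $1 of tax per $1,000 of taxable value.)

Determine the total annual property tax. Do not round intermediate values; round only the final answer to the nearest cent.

$47,471.40

Assessed value = $1,736,540 × 0.63 = $1,094,020.2
Transit Authority: $1,094,020.2 × 0.0028 = $3,063.25656
City of Kemper: $1,094,020.2 × 0.00462 = $5,054.373324
Cloverhill County: ($1,094,020.2 − $94,200) × 0.00896 = $999,820.2 × 0.00896 = $8,958.388992
Yardley USD: ($1,094,020.2 − $94,200) × 0.02621 = $999,820.2 × 0.02621 = $26,205.287442
Sable Creek Township: $1,094,020.2 × 0.00383 = $4,190.097366
Total = $47,471.403684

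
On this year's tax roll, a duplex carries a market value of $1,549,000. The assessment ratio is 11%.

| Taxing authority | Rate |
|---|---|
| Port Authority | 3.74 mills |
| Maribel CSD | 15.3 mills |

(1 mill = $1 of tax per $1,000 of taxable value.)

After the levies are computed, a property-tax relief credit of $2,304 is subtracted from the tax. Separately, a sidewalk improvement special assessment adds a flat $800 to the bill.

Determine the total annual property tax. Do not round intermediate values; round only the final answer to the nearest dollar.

Assessed value = $1,549,000 × 0.11 = $170,390
Port Authority: $170,390 × 0.00374 = $637.2586
Maribel CSD: $170,390 × 0.0153 = $2,606.967
Levies subtotal = $3,244.2256
After credit = $3,244.2256 − $2,304 = $940.2256
Total = $940.2256 + $800 = $1,740.2256

$1,740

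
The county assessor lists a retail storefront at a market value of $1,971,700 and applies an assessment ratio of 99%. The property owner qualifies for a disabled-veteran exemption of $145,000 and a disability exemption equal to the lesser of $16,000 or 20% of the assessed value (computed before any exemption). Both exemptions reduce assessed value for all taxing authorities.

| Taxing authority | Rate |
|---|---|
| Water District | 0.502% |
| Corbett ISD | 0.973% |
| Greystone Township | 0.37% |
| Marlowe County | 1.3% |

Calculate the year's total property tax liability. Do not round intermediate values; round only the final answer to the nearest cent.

Assessed value = $1,971,700 × 0.99 = $1,951,983
Disability exemption = min($16,000, 20% × $1,951,983) = min($16,000, $390,396.6) = $16,000 (dollar cap binds)
Taxable value = $1,951,983 − $145,000 − $16,000 = $1,790,983
Water District: $1,790,983 × 0.00502 = $8,990.73466
Corbett ISD: $1,790,983 × 0.00973 = $17,426.26459
Greystone Township: $1,790,983 × 0.0037 = $6,626.6371
Marlowe County: $1,790,983 × 0.013 = $23,282.779
Total = $56,326.41535

$56,326.42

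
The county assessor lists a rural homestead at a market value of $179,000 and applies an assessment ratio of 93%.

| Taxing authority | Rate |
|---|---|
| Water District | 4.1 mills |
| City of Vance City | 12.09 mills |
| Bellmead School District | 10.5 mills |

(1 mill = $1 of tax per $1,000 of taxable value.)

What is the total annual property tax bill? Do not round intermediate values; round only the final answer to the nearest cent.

$4,443.08

Assessed value = $179,000 × 0.93 = $166,470
Water District: $166,470 × 0.0041 = $682.527
City of Vance City: $166,470 × 0.01209 = $2,012.6223
Bellmead School District: $166,470 × 0.0105 = $1,747.935
Total = $682.527 + $2,012.6223 + $1,747.935 = $4,443.0843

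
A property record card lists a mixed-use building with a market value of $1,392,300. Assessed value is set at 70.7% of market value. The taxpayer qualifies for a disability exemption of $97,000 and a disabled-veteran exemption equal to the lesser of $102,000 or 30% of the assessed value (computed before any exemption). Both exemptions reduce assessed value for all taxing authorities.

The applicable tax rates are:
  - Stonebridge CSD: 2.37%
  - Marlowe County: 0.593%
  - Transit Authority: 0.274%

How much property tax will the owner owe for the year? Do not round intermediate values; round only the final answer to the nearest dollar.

Assessed value = $1,392,300 × 0.707 = $984,356.1
Disabled-veteran exemption = min($102,000, 30% × $984,356.1) = min($102,000, $295,306.83) = $102,000 (dollar cap binds)
Taxable value = $984,356.1 − $97,000 − $102,000 = $785,356.1
Stonebridge CSD: $785,356.1 × 0.0237 = $18,612.93957
Marlowe County: $785,356.1 × 0.00593 = $4,657.161673
Transit Authority: $785,356.1 × 0.00274 = $2,151.875714
Total = $25,421.976957

$25,422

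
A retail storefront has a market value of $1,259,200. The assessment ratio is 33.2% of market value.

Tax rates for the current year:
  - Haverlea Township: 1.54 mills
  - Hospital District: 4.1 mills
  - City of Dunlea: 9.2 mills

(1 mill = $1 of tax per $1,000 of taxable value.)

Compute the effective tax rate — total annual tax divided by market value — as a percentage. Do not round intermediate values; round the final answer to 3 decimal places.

Assessed value = $1,259,200 × 0.332 = $418,054.4
Haverlea Township: $418,054.4 × 0.00154 = $643.803776
Hospital District: $418,054.4 × 0.0041 = $1,714.02304
City of Dunlea: $418,054.4 × 0.0092 = $3,846.10048
Total tax = $6,203.927296
Effective rate = $6,203.927296 ÷ $1,259,200 = 0.493% of market value

0.493%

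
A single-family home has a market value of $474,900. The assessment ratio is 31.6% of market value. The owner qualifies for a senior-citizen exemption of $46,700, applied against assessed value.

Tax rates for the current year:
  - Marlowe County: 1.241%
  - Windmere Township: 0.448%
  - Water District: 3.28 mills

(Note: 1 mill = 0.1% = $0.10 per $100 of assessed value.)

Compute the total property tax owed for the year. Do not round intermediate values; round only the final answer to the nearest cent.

Assessed value = $474,900 × 0.316 = $150,068.4
Taxable value = $150,068.4 − $46,700 = $103,368.4
Marlowe County: $103,368.4 × 0.01241 = $1,282.801844
Windmere Township: $103,368.4 × 0.00448 = $463.090432
Water District: $103,368.4 × 0.00328 = $339.048352
Total = $2,084.940628

$2,084.94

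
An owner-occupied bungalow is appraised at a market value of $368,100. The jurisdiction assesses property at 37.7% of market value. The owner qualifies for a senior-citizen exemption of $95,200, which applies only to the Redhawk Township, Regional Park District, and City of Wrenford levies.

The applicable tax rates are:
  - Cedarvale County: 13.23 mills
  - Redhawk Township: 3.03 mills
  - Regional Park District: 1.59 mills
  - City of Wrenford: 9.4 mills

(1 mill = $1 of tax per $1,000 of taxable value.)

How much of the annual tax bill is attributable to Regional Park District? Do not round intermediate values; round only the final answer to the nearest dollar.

Assessed value = $368,100 × 0.377 = $138,773.7
Regional Park District taxable value = $138,773.7 − $95,200 = $43,573.7
Regional Park District levy = $43,573.7 × 0.00159 = $69.282183

$69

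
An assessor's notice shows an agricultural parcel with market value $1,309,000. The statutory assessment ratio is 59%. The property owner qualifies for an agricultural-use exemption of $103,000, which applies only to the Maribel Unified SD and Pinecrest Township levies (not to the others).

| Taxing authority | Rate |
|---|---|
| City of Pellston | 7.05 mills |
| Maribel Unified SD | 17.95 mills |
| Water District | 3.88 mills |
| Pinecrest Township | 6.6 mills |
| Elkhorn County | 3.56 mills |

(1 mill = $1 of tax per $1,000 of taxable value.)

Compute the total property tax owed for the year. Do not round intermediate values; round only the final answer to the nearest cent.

Assessed value = $1,309,000 × 0.59 = $772,310
City of Pellston: $772,310 × 0.00705 = $5,444.7855
Maribel Unified SD: ($772,310 − $103,000) × 0.01795 = $669,310 × 0.01795 = $12,014.1145
Water District: $772,310 × 0.00388 = $2,996.5628
Pinecrest Township: ($772,310 − $103,000) × 0.0066 = $669,310 × 0.0066 = $4,417.446
Elkhorn County: $772,310 × 0.00356 = $2,749.4236
Total = $27,622.3324

$27,622.33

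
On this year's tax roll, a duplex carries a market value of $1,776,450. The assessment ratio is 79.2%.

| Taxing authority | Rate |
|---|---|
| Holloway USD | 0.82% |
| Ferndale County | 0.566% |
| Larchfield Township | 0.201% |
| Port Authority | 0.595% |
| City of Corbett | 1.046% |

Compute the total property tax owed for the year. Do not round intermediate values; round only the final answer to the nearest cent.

$45,416.29

Assessed value = $1,776,450 × 0.792 = $1,406,948.4
Holloway USD: $1,406,948.4 × 0.0082 = $11,536.97688
Ferndale County: $1,406,948.4 × 0.00566 = $7,963.327944
Larchfield Township: $1,406,948.4 × 0.00201 = $2,827.966284
Port Authority: $1,406,948.4 × 0.00595 = $8,371.34298
City of Corbett: $1,406,948.4 × 0.01046 = $14,716.680264
Total = $11,536.97688 + $7,963.327944 + $2,827.966284 + $8,371.34298 + $14,716.680264 = $45,416.294352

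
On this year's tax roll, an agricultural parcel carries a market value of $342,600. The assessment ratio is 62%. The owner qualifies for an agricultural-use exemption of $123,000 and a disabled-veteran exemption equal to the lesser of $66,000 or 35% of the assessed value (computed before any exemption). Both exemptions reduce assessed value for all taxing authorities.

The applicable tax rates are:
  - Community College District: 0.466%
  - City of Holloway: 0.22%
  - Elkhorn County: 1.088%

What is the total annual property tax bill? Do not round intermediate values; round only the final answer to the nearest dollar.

Assessed value = $342,600 × 0.62 = $212,412
Disabled-veteran exemption = min($66,000, 35% × $212,412) = min($66,000, $74,344.2) = $66,000 (dollar cap binds)
Taxable value = $212,412 − $123,000 − $66,000 = $23,412
Community College District: $23,412 × 0.00466 = $109.09992
City of Holloway: $23,412 × 0.0022 = $51.5064
Elkhorn County: $23,412 × 0.01088 = $254.72256
Total = $415.32888

$415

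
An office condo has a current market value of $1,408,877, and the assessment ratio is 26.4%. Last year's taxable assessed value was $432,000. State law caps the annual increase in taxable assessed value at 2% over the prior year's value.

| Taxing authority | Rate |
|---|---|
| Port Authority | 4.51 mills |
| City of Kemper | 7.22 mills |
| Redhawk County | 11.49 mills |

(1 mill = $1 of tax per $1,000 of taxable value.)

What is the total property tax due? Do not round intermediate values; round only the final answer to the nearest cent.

Uncapped assessed value = $1,408,877 × 0.264 = $371,943.528
Cap limit = $432,000 × 1.02 = $440,640
Taxable assessed value = min($371,943.528, $440,640) = $371,943.528 (cap does not bind)
Port Authority: $371,943.528 × 0.00451 = $1,677.46531128
City of Kemper: $371,943.528 × 0.00722 = $2,685.43227216
Redhawk County: $371,943.528 × 0.01149 = $4,273.63113672
Total = $8,636.52872016

$8,636.53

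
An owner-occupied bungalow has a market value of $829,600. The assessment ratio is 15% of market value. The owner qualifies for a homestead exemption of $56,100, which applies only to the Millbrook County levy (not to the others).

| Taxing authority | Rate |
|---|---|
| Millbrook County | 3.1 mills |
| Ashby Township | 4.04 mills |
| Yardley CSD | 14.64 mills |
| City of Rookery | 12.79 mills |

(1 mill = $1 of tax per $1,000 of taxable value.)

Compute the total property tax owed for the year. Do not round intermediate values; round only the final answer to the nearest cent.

$4,127.98

Assessed value = $829,600 × 0.15 = $124,440
Millbrook County: ($124,440 − $56,100) × 0.0031 = $68,340 × 0.0031 = $211.854
Ashby Township: $124,440 × 0.00404 = $502.7376
Yardley CSD: $124,440 × 0.01464 = $1,821.8016
City of Rookery: $124,440 × 0.01279 = $1,591.5876
Total = $4,127.9808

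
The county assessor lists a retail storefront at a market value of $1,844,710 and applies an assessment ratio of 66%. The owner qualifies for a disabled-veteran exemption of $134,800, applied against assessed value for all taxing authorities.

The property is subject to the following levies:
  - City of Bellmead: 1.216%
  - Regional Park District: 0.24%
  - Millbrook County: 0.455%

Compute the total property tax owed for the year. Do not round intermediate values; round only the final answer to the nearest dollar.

Assessed value = $1,844,710 × 0.66 = $1,217,508.6
Taxable value = $1,217,508.6 − $134,800 = $1,082,708.6
City of Bellmead: $1,082,708.6 × 0.01216 = $13,165.736576
Regional Park District: $1,082,708.6 × 0.0024 = $2,598.50064
Millbrook County: $1,082,708.6 × 0.00455 = $4,926.32413
Total = $13,165.736576 + $2,598.50064 + $4,926.32413 = $20,690.561346

$20,691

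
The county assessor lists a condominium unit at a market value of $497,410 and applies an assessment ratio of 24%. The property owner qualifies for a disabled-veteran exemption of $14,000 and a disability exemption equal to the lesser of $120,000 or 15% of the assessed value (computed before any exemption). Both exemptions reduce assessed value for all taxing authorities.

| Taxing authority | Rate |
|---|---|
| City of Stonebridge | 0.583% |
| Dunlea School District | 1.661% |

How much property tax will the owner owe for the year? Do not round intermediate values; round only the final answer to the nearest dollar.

Assessed value = $497,410 × 0.24 = $119,378.4
Disability exemption = min($120,000, 15% × $119,378.4) = min($120,000, $17,906.76) = $17,906.76 (percentage binds)
Taxable value = $119,378.4 − $14,000 − $17,906.76 = $87,471.64
City of Stonebridge: $87,471.64 × 0.00583 = $509.9596612
Dunlea School District: $87,471.64 × 0.01661 = $1,452.9039404
Total = $1,962.8636016

$1,963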